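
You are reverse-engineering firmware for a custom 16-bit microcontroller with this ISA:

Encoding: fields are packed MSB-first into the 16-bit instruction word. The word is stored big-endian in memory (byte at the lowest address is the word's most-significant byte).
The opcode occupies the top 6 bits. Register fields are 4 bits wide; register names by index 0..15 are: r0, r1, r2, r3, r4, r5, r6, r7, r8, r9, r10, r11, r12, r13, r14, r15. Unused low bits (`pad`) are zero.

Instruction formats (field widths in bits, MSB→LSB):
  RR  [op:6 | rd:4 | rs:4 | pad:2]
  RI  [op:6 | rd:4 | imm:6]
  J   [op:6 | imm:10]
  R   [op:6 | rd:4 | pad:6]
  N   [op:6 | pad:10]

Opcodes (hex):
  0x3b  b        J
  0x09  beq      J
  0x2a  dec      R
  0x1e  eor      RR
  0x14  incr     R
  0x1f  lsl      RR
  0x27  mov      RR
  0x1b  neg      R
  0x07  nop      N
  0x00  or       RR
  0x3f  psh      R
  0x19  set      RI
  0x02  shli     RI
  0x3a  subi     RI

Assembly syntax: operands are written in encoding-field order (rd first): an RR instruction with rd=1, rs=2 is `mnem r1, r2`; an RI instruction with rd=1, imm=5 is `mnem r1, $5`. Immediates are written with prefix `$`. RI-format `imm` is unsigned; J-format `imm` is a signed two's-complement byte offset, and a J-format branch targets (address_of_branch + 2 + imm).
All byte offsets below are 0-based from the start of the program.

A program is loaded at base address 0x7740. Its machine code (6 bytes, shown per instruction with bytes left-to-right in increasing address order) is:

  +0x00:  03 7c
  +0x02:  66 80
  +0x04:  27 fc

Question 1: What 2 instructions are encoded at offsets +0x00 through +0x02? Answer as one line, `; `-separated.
or r13, r15; set r10, $0

off 0x00: read 03 7c as big → 0x037c
  op=0x037c>>10=0x0 ⇒ or (RR)
  rd@[9:6]=0xd ⇒ r13
  rs@[5:2]=0xf ⇒ r15
off 0x02: read 66 80 as big → 0x6680
  op=0x6680>>10=0x19 ⇒ set (RI)
  rd@[9:6]=0xa ⇒ r10
  imm@[5:0]=0x0 ⇒ $0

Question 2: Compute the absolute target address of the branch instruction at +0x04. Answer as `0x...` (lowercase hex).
off 0x04: read 27 fc as big → 0x27fc
  opcode bits[15:10]=0x9: beq/J
  imm: (w>>0)&0x3ff=0x3fc (s10→-4) → $-4
  target = base 0x7740 + off 0x04 + 2 + imm -4 = 0x7742

0x7742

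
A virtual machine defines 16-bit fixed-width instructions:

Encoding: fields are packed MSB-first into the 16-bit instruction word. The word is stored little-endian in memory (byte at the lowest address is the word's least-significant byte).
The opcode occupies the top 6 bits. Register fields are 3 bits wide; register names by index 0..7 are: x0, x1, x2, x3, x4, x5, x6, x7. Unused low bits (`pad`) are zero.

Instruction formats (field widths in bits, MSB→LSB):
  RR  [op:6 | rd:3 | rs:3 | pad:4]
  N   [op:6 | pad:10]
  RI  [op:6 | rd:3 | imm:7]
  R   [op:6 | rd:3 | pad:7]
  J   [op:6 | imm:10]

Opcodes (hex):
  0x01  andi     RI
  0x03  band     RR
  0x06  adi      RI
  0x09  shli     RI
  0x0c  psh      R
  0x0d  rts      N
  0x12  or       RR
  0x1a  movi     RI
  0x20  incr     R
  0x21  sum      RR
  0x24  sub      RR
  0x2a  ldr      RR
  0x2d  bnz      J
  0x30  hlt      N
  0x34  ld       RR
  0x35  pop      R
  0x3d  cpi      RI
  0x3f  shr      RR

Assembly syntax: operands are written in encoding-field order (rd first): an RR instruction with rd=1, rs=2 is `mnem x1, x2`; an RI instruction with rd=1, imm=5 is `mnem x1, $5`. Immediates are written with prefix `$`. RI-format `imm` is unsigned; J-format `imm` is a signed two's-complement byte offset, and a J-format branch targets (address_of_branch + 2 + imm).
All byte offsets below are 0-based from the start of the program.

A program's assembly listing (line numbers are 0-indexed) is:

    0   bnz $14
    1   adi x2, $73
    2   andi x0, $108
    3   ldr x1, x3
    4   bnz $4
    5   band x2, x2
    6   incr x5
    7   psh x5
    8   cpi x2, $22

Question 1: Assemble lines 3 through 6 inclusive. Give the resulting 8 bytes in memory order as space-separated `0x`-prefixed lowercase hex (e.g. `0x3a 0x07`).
line 3 (ldr): pack op=0x2a:6|rd=1:3|rs=3:3|pad=0:4 = 0xa8b0; little→ b0 a8
line 4 (bnz): pack op=0x2d:6|imm=4:10 = 0xb404; little→ 04 b4
line 5 (band): pack op=0x3:6|rd=2:3|rs=2:3|pad=0:4 = 0x0d20; little→ 20 0d
line 6 (incr): pack op=0x20:6|rd=5:3|pad=0:7 = 0x8280; little→ 80 82

0xb0 0xa8 0x04 0xb4 0x20 0x0d 0x80 0x82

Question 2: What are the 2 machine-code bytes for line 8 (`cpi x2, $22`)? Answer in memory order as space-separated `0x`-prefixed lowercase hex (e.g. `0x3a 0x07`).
0x16 0xf5

L8: cpi op=0x3d:6|rd=2:3|imm=22:7 ⇒ 0xf516 ⇒ little 16 f5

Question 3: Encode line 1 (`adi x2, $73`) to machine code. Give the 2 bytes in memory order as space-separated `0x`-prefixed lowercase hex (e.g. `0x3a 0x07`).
0x49 0x19

L1: adi op=0x6:6|rd=2:3|imm=73:7 ⇒ 0x1949 ⇒ little 49 19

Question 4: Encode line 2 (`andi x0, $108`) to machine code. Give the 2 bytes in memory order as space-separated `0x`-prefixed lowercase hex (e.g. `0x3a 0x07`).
0x6c 0x04

line 2 (andi): pack op=0x1:6|rd=0:3|imm=108:7 = 0x046c; little→ 6c 04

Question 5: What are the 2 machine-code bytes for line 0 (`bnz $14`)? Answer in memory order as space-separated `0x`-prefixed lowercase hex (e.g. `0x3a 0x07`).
0x0e 0xb4

0. bnz fields op=0x2d:6|imm=14:10 → word b40eh → 0e b4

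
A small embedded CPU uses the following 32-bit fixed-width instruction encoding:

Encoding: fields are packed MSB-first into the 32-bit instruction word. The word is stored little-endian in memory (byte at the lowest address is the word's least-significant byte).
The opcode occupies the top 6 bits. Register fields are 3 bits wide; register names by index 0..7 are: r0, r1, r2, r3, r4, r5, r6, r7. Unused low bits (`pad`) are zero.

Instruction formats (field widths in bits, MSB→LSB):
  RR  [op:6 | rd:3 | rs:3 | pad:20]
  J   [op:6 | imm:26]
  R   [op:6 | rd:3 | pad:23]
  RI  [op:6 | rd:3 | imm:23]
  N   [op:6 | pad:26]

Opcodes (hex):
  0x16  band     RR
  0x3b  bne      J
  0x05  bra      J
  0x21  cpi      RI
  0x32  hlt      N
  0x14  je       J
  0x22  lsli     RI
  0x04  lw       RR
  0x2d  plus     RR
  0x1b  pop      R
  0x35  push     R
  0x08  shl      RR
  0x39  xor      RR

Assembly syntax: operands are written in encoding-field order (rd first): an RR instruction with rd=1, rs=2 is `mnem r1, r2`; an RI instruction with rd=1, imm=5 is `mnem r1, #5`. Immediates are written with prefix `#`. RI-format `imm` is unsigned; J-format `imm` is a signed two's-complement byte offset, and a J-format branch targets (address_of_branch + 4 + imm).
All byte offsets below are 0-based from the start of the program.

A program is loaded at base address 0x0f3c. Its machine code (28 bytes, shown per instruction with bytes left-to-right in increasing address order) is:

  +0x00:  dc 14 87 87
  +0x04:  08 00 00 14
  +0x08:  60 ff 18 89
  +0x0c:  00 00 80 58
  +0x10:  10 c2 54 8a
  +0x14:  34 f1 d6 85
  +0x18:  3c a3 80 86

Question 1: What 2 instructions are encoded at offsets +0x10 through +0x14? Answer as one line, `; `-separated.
lsli r4, #5554704; cpi r3, #5697844

+0x10: 10 c2 54 8a ⇒ word 0x8a54c210 (little)
  opcode bits[31:26]=0x22: lsli/RI
  rd@[25:23]=0x4 ⇒ r4
  imm@[22:0]=0x54c210 ⇒ #5554704
+0x14: 34 f1 d6 85 ⇒ word 0x85d6f134 (little)
  opcode bits[31:26]=0x21: cpi/RI
  rd@[25:23]=0x3 ⇒ r3
  imm@[22:0]=0x56f134 ⇒ #5697844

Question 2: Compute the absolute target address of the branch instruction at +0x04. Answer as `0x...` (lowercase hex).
0x0f4c

[04] 08 00 00 14 → 0x14000008
  opcode bits[31:26]=0x5: bra/J
  imm: (w>>0)&0x3ffffff=0x8 → #8
  target = base 0x0f3c + off 0x04 + 4 + imm 8 = 0x0f4c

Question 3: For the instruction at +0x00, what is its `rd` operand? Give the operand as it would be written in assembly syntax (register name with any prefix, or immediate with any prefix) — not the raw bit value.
r7

+0x00: dc 14 87 87 ⇒ word 0x878714dc (little)
  opcode bits[31:26]=0x21: cpi/RI
  rd: (w>>23)&0x7=0x7 → r7
  imm: (w>>0)&0x7fffff=0x714dc → #464092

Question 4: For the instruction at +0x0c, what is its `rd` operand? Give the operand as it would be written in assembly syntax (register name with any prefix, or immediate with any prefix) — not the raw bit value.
@+0c  little-endian(00 00 80 58) = 0x58800000
  op=0x58800000>>26=0x16 ⇒ band (RR)
  rd: (w>>23)&0x7=0x1 → r1
  rs: (w>>20)&0x7=0x0 → r0

r1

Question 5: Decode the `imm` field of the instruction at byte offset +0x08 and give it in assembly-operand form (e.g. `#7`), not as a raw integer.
+0x08: 60 ff 18 89 ⇒ word 0x8918ff60 (little)
  opcode bits[31:26]=0x22: lsli/RI
  rd: (w>>23)&0x7=0x2 → r2
  imm: (w>>0)&0x7fffff=0x18ff60 → #1638240

#1638240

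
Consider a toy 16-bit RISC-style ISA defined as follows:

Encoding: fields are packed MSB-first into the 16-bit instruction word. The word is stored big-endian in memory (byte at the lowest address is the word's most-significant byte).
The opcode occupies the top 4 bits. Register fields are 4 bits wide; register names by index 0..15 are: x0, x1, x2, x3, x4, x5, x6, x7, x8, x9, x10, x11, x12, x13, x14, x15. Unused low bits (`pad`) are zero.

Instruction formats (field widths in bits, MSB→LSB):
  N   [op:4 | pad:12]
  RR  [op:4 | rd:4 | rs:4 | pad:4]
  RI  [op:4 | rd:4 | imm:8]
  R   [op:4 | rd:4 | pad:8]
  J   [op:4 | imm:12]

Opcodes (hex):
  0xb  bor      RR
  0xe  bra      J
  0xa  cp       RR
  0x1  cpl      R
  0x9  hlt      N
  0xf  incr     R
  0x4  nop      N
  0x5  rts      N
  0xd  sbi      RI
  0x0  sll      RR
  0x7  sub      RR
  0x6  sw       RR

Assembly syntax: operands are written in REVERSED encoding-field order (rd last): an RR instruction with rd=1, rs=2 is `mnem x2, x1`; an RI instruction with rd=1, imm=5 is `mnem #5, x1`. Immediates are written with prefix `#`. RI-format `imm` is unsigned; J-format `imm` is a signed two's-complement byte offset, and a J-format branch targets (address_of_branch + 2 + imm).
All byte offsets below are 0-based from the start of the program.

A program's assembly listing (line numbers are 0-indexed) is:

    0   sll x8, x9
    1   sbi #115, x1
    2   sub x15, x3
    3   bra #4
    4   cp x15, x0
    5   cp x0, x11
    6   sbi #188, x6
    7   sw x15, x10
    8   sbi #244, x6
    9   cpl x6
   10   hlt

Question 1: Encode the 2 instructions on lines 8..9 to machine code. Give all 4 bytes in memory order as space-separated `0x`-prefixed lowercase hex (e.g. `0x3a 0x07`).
line 8 (sbi): pack op=0xd:4|rd=6:4|imm=244:8 = 0xd6f4; big→ d6 f4
line 9 (cpl): pack op=0x1:4|rd=6:4|pad=0:8 = 0x1600; big→ 16 00

0xd6 0xf4 0x16 0x00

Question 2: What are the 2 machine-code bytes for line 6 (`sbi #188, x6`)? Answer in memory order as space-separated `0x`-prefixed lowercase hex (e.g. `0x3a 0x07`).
0xd6 0xbc

line 6 (sbi): pack op=0xd:4|rd=6:4|imm=188:8 = 0xd6bc; big→ d6 bc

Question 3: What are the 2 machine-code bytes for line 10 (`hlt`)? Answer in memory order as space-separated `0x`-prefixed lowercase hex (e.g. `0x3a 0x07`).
0x90 0x00

L10: hlt op=0x9:4|pad=0:12 ⇒ 0x9000 ⇒ big 90 00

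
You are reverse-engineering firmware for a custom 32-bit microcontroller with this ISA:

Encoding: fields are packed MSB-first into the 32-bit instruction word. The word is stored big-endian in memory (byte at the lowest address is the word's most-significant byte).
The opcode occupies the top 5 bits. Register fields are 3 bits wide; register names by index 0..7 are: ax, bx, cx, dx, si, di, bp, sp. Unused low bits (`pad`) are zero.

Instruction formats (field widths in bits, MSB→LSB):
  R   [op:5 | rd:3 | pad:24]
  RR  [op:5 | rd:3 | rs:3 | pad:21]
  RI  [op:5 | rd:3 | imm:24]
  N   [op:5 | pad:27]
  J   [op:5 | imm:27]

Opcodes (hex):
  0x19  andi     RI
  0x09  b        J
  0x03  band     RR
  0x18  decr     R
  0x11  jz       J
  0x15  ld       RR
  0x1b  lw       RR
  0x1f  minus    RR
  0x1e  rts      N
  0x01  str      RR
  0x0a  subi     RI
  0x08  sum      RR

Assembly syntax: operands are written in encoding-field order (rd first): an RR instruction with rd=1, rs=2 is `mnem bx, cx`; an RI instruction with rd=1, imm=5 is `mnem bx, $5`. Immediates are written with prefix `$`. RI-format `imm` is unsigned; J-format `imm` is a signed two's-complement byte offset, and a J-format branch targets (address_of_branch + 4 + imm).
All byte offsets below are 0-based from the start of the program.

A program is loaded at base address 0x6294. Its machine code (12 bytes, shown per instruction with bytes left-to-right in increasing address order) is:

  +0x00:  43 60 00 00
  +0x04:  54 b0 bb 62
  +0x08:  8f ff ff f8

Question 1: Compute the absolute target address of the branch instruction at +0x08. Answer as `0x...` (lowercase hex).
@+08  big-endian(8f ff ff f8) = 0x8ffffff8
  opcode bits[31:27]=0x11: jz/J
  imm@[26:0]=0x7fffff8 (s27→-8) ⇒ $-8
  target = base 0x6294 + off 0x08 + 4 + imm -8 = 0x6298

0x6298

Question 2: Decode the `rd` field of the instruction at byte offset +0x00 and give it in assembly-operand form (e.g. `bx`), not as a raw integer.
dx

@+00  big-endian(43 60 00 00) = 0x43600000
  opcode bits[31:27]=0x8: sum/RR
  rd@[26:24]=0x3 ⇒ dx
  rs@[23:21]=0x3 ⇒ dx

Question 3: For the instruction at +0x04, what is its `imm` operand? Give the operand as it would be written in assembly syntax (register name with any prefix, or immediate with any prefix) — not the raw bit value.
[04] 54 b0 bb 62 → 0x54b0bb62
  top 5b → 0xa → subi [RI]
  rd: (w>>24)&0x7=0x4 → si
  imm: (w>>0)&0xffffff=0xb0bb62 → $11582306

$11582306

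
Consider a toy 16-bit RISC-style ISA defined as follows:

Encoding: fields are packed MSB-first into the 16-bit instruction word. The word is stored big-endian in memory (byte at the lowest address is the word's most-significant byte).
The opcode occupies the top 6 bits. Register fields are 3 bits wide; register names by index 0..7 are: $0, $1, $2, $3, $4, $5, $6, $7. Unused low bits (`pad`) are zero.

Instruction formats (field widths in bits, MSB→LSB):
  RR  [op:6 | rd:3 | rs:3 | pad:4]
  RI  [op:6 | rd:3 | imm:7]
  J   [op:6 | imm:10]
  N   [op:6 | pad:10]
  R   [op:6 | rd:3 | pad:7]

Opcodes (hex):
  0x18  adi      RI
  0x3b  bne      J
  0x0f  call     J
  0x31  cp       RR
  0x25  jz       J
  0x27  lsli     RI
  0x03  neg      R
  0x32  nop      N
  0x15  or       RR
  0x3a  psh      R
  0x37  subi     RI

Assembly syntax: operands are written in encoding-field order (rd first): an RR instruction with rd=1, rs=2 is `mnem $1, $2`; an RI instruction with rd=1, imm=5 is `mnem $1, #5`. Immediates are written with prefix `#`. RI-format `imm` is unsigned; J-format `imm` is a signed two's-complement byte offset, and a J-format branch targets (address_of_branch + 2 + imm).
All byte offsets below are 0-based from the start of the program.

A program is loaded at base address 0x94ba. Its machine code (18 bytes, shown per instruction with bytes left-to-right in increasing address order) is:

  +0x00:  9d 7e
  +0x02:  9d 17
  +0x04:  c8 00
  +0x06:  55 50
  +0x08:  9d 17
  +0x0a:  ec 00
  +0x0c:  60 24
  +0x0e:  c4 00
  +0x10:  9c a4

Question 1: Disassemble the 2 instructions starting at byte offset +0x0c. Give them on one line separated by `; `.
@+0c  big-endian(60 24) = 0x6024
  opcode bits[15:10]=0x18: adi/RI
  rd: (w>>7)&0x7=0x0 → $0
  imm: (w>>0)&0x7f=0x24 → #36
@+0e  big-endian(c4 00) = 0xc400
  opcode bits[15:10]=0x31: cp/RR
  rd: (w>>7)&0x7=0x0 → $0
  rs: (w>>4)&0x7=0x0 → $0

adi $0, #36; cp $0, $0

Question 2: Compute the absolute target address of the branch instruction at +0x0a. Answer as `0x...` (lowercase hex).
0x94c6

off 0x0a: read ec 00 as big → 0xec00
  top 6b → 0x3b → bne [J]
  imm@[9:0]=0x0 ⇒ #0
  target = base 0x94ba + off 0x0a + 2 + imm 0 = 0x94c6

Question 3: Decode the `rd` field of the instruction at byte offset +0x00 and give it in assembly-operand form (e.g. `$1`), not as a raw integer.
[00] 9d 7e → 0x9d7e
  top 6b → 0x27 → lsli [RI]
  rd: (w>>7)&0x7=0x2 → $2
  imm: (w>>0)&0x7f=0x7e → #126

$2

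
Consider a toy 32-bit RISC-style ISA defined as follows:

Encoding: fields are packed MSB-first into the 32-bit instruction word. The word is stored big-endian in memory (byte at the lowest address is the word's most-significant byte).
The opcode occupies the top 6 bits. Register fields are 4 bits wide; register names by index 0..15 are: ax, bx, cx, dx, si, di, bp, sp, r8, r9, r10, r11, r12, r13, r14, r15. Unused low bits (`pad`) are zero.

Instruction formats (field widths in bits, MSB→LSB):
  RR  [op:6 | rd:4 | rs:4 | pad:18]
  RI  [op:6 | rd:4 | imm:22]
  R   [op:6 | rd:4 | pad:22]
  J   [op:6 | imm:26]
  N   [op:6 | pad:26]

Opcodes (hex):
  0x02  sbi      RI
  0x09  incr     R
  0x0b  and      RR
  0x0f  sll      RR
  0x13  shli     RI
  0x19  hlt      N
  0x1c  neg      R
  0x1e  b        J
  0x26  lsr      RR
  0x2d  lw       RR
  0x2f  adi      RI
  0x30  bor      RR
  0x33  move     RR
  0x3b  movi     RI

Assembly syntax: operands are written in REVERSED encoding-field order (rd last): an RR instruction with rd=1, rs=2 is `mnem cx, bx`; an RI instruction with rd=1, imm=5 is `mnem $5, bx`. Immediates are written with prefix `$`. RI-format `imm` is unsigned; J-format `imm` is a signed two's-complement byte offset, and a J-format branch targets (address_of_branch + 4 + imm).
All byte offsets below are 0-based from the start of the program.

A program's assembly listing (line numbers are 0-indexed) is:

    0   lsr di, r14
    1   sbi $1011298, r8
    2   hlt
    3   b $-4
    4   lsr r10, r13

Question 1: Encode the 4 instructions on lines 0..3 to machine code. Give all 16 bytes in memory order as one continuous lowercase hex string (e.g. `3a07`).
9b9400000a0f6e62640000007bfffffc

0. lsr fields op=0x26:6|rd=14:4|rs=5:4|pad=0:18 → word 9b940000h → 9b 94 00 00
1. sbi fields op=0x2:6|rd=8:4|imm=1011298:22 → word 0a0f6e62h → 0a 0f 6e 62
2. hlt fields op=0x19:6|pad=0:26 → word 64000000h → 64 00 00 00
3. b fields op=0x1e:6|imm=-4:26 → word 7bfffffch → 7b ff ff fc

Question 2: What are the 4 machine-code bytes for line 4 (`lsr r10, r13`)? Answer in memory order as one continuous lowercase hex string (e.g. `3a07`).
9b680000

4. lsr fields op=0x26:6|rd=13:4|rs=10:4|pad=0:18 → word 9b680000h → 9b 68 00 00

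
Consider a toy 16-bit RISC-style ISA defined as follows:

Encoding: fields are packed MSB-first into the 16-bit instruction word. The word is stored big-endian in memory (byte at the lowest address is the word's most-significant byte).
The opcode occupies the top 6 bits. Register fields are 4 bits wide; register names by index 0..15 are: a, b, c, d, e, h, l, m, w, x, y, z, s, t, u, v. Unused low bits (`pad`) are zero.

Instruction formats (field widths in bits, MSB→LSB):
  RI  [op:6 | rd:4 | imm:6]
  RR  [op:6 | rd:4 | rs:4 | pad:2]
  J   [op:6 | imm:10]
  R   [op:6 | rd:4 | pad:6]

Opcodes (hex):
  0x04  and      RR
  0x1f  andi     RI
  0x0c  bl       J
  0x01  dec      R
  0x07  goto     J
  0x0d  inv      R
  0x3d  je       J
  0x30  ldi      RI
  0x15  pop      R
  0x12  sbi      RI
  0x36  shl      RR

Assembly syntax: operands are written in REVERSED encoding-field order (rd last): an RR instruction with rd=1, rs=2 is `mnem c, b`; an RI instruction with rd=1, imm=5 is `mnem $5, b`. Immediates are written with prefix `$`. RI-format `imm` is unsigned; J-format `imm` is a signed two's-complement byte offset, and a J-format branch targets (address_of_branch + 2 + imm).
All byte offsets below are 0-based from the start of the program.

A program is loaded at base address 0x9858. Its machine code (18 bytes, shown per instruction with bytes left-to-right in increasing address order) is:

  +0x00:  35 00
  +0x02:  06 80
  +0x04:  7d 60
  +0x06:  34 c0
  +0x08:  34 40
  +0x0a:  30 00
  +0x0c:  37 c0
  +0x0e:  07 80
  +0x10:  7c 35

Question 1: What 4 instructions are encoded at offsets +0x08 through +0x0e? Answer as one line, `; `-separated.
inv b; bl $0; inv v; dec u

+0x08: 34 40 ⇒ word 0x3440 (big)
  top 6b → 0xd → inv [R]
  rd: (w>>6)&0xf=0x1 → b
+0x0a: 30 00 ⇒ word 0x3000 (big)
  top 6b → 0xc → bl [J]
  imm: (w>>0)&0x3ff=0x0 → $0
+0x0c: 37 c0 ⇒ word 0x37c0 (big)
  top 6b → 0xd → inv [R]
  rd: (w>>6)&0xf=0xf → v
+0x0e: 07 80 ⇒ word 0x0780 (big)
  top 6b → 0x1 → dec [R]
  rd: (w>>6)&0xf=0xe → u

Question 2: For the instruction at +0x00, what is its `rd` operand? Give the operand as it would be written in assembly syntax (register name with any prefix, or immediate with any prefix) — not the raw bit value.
e

+0x00: 35 00 ⇒ word 0x3500 (big)
  top 6b → 0xd → inv [R]
  [9:6] rd=4 = e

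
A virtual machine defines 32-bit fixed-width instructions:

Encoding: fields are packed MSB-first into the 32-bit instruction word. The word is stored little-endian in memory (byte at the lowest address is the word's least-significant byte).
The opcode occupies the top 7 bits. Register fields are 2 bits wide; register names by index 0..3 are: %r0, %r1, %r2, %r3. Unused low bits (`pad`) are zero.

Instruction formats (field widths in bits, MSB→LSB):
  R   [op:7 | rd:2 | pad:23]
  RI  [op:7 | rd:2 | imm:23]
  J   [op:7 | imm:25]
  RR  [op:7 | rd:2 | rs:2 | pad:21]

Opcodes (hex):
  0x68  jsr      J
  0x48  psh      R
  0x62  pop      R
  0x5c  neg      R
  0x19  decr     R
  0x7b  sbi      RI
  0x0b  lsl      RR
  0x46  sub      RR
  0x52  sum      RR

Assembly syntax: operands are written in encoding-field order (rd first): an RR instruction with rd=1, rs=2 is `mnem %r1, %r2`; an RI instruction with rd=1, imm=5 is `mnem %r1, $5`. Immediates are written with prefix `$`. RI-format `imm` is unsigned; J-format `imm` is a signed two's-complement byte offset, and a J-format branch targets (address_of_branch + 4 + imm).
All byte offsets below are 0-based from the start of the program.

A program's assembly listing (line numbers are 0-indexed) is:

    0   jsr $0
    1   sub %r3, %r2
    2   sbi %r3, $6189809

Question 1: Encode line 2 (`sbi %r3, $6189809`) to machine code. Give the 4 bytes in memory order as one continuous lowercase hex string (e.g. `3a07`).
f172def7

2. sbi fields op=0x7b:7|rd=3:2|imm=6189809:23 → word f7de72f1h → f1 72 de f7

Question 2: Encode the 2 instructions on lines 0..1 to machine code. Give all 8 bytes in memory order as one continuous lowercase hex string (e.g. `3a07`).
line 0 (jsr): pack op=0x68:7|imm=0:25 = 0xd0000000; little→ 00 00 00 d0
line 1 (sub): pack op=0x46:7|rd=3:2|rs=2:2|pad=0:21 = 0x8dc00000; little→ 00 00 c0 8d

000000d00000c08d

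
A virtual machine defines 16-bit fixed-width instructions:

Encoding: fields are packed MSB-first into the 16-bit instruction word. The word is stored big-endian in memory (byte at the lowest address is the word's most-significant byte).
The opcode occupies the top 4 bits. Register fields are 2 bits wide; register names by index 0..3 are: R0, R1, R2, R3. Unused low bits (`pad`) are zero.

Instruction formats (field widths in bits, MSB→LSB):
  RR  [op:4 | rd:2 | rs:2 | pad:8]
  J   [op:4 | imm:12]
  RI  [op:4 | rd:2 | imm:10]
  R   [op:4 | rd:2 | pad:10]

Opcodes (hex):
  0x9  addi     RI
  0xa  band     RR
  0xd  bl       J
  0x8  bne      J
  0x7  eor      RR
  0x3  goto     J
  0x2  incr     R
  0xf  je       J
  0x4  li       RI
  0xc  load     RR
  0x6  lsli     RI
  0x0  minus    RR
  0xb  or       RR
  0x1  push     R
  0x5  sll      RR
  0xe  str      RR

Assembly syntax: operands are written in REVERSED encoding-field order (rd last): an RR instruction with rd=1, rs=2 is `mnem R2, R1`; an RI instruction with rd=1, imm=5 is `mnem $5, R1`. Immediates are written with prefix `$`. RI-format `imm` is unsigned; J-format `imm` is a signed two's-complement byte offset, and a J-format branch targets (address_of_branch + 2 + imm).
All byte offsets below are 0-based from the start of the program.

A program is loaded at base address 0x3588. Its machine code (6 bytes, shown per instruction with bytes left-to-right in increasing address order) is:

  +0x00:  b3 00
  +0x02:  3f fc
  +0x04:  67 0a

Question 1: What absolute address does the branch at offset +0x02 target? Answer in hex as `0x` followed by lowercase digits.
[02] 3f fc → 0x3ffc
  op=0x3ffc>>12=0x3 ⇒ goto (J)
  [11:0] imm=4092 (s12→-4) = $-4
  target = base 0x3588 + off 0x02 + 2 + imm -4 = 0x3588

0x3588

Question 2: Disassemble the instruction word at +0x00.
[00] b3 00 → 0xb300
  op=0xb300>>12=0xb ⇒ or (RR)
  rd: (w>>10)&0x3=0x0 → R0
  rs: (w>>8)&0x3=0x3 → R3

or R3, R0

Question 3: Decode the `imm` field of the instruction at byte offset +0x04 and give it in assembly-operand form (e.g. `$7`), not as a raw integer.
$778

+0x04: 67 0a ⇒ word 0x670a (big)
  opcode bits[15:12]=0x6: lsli/RI
  [11:10] rd=1 = R1
  [9:0] imm=778 = $778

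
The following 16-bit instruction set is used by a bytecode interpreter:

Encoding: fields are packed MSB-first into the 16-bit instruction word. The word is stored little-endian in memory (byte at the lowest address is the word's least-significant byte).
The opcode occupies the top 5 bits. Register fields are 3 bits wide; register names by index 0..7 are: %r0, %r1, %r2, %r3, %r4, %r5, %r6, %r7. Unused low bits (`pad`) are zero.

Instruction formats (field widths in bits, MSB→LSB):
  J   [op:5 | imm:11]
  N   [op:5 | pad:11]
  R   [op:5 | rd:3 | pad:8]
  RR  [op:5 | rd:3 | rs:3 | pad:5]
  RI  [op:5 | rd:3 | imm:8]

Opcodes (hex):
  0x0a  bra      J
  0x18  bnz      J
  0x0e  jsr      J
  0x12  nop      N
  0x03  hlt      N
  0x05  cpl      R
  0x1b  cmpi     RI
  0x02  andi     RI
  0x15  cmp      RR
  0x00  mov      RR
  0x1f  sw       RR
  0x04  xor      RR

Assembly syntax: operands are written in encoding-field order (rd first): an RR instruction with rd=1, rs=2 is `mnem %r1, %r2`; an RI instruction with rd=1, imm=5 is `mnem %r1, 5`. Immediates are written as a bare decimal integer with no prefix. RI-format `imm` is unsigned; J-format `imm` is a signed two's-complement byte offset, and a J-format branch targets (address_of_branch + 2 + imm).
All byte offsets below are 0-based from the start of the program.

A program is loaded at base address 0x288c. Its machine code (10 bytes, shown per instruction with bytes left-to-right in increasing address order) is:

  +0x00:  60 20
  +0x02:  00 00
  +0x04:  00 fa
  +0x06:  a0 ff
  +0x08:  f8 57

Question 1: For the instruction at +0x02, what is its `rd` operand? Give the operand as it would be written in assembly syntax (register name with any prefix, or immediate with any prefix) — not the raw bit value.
%r0

+0x02: 00 00 ⇒ word 0x0000 (little)
  opcode bits[15:11]=0x0: mov/RR
  rd: (w>>8)&0x7=0x0 → %r0
  rs: (w>>5)&0x7=0x0 → %r0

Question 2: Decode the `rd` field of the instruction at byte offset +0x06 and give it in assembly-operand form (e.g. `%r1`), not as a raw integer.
off 0x06: read a0 ff as little → 0xffa0
  top 5b → 0x1f → sw [RR]
  rd@[10:8]=0x7 ⇒ %r7
  rs@[7:5]=0x5 ⇒ %r5

%r7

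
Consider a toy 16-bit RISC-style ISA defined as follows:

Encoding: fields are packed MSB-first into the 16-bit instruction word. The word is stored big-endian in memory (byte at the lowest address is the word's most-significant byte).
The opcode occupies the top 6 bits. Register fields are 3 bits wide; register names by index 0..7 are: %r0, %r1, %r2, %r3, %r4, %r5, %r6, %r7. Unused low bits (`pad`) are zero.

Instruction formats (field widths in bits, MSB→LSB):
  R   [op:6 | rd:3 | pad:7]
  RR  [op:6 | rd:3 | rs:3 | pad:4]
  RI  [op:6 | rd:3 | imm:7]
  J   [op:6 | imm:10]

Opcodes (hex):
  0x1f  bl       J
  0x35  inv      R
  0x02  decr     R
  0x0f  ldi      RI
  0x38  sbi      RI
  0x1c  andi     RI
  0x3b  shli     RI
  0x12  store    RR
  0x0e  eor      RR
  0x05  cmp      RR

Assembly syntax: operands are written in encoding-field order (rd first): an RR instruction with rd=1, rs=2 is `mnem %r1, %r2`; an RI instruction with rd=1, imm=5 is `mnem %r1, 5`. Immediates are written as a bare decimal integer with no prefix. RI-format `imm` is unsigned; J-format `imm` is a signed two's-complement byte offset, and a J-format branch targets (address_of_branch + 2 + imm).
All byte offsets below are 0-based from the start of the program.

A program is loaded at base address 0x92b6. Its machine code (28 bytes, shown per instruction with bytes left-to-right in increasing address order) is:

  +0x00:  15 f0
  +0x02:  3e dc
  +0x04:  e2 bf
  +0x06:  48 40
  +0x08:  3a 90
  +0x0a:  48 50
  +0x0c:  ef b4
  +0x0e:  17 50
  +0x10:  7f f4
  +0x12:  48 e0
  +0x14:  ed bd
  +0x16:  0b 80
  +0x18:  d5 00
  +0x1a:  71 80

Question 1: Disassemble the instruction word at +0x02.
[02] 3e dc → 0x3edc
  top 6b → 0xf → ldi [RI]
  rd: (w>>7)&0x7=0x5 → %r5
  imm: (w>>0)&0x7f=0x5c → 92

ldi %r5, 92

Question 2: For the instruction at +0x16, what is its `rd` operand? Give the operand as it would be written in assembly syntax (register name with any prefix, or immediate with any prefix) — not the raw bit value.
%r7

off 0x16: read 0b 80 as big → 0x0b80
  top 6b → 0x2 → decr [R]
  [9:7] rd=7 = %r7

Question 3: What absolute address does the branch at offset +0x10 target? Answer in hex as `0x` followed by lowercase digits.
0x92bc

@+10  big-endian(7f f4) = 0x7ff4
  op=0x7ff4>>10=0x1f ⇒ bl (J)
  imm: (w>>0)&0x3ff=0x3f4 (s10→-12) → -12
  target = base 0x92b6 + off 0x10 + 2 + imm -12 = 0x92bc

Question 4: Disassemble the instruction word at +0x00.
cmp %r3, %r7

off 0x00: read 15 f0 as big → 0x15f0
  top 6b → 0x5 → cmp [RR]
  rd: (w>>7)&0x7=0x3 → %r3
  rs: (w>>4)&0x7=0x7 → %r7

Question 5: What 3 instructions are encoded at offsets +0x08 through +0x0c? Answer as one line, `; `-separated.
[08] 3a 90 → 0x3a90
  top 6b → 0xe → eor [RR]
  [9:7] rd=5 = %r5
  [6:4] rs=1 = %r1
[0a] 48 50 → 0x4850
  top 6b → 0x12 → store [RR]
  [9:7] rd=0 = %r0
  [6:4] rs=5 = %r5
[0c] ef b4 → 0xefb4
  top 6b → 0x3b → shli [RI]
  [9:7] rd=7 = %r7
  [6:0] imm=52 = 52

eor %r5, %r1; store %r0, %r5; shli %r7, 52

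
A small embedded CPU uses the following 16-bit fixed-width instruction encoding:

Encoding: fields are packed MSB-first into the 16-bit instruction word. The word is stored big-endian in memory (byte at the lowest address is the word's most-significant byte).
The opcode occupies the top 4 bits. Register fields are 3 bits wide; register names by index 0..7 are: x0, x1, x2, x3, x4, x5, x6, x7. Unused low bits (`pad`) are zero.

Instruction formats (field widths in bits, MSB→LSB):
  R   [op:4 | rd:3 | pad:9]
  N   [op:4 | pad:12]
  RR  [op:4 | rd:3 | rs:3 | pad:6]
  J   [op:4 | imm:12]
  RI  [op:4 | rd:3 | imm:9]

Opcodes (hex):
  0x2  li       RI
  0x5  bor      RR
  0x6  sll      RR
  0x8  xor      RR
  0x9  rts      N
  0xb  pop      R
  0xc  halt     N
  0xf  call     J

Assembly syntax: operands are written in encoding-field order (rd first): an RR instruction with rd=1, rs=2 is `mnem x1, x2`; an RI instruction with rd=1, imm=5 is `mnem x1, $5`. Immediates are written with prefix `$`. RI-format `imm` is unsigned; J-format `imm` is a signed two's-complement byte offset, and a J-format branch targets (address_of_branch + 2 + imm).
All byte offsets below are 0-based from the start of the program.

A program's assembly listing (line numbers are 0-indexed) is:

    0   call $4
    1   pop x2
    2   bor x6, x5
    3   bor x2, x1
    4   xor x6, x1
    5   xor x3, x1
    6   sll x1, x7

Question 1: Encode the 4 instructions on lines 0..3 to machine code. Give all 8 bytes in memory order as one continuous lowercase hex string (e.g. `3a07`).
L0: call op=0xf:4|imm=4:12 ⇒ 0xf004 ⇒ big f0 04
L1: pop op=0xb:4|rd=2:3|pad=0:9 ⇒ 0xb400 ⇒ big b4 00
L2: bor op=0x5:4|rd=6:3|rs=5:3|pad=0:6 ⇒ 0x5d40 ⇒ big 5d 40
L3: bor op=0x5:4|rd=2:3|rs=1:3|pad=0:6 ⇒ 0x5440 ⇒ big 54 40

f004b4005d405440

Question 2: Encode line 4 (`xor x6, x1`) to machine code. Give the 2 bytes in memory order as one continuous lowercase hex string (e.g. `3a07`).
line 4 (xor): pack op=0x8:4|rd=6:3|rs=1:3|pad=0:6 = 0x8c40; big→ 8c 40

8c40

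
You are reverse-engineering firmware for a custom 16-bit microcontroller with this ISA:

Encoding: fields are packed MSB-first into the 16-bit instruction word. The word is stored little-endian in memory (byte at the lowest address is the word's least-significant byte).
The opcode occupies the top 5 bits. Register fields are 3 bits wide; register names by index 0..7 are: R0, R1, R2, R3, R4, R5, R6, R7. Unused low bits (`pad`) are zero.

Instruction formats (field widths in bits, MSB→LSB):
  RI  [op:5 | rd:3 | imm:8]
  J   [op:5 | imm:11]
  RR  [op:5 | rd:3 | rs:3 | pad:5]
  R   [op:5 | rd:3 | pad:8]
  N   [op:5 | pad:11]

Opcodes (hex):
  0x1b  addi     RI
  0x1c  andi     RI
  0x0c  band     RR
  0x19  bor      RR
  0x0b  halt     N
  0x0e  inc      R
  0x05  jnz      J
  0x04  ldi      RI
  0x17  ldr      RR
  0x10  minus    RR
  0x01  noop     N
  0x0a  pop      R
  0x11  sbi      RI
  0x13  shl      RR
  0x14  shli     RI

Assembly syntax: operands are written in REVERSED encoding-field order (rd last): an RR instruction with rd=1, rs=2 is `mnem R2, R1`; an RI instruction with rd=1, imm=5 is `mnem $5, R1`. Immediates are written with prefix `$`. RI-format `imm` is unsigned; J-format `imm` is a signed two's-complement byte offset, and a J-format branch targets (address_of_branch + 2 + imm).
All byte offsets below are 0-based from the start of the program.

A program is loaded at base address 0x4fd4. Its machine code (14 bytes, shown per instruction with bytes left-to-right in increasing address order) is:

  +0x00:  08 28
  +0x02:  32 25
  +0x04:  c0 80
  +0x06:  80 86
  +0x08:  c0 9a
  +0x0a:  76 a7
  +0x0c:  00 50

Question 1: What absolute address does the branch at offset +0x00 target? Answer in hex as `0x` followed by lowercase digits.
[00] 08 28 → 0x2808
  opcode bits[15:11]=0x5: jnz/J
  [10:0] imm=8 = $8
  target = base 0x4fd4 + off 0x00 + 2 + imm 8 = 0x4fde

0x4fde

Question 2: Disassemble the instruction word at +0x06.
@+06  little-endian(80 86) = 0x8680
  top 5b → 0x10 → minus [RR]
  rd: (w>>8)&0x7=0x6 → R6
  rs: (w>>5)&0x7=0x4 → R4

minus R4, R6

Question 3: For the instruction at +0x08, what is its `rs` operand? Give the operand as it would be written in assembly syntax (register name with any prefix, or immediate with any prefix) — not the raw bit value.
+0x08: c0 9a ⇒ word 0x9ac0 (little)
  opcode bits[15:11]=0x13: shl/RR
  rd@[10:8]=0x2 ⇒ R2
  rs@[7:5]=0x6 ⇒ R6

R6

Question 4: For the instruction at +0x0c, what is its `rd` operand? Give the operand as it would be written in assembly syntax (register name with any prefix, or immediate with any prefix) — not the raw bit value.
[0c] 00 50 → 0x5000
  top 5b → 0xa → pop [R]
  rd: (w>>8)&0x7=0x0 → R0

R0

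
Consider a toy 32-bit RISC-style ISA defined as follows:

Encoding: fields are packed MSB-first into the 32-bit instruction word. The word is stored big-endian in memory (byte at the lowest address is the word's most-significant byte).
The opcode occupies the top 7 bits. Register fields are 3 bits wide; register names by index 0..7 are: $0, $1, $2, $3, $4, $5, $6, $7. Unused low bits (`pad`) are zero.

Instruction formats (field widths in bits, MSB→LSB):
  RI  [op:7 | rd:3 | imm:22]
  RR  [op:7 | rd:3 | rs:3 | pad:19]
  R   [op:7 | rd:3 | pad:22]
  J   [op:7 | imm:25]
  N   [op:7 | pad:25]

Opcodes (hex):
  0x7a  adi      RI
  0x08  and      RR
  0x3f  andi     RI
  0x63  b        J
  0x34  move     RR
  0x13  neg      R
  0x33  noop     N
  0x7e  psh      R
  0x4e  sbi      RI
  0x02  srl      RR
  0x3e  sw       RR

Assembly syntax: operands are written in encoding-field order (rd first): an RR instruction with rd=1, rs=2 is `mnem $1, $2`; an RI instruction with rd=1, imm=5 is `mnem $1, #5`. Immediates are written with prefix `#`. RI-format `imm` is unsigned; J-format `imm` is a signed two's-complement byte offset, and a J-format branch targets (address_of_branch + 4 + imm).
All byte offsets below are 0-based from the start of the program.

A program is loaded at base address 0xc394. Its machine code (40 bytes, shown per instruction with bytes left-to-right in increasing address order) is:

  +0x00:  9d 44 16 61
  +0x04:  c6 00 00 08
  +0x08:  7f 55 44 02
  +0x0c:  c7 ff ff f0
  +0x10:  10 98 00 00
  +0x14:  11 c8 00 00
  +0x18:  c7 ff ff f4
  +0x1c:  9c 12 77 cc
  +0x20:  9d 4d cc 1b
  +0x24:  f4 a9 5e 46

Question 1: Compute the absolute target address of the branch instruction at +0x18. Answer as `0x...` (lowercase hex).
+0x18: c7 ff ff f4 ⇒ word 0xc7fffff4 (big)
  top 7b → 0x63 → b [J]
  [24:0] imm=33554420 (s25→-12) = #-12
  target = base 0xc394 + off 0x18 + 4 + imm -12 = 0xc3a4

0xc3a4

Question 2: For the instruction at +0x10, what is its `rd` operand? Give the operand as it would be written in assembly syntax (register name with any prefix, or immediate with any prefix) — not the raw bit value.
$2

+0x10: 10 98 00 00 ⇒ word 0x10980000 (big)
  opcode bits[31:25]=0x8: and/RR
  [24:22] rd=2 = $2
  [21:19] rs=3 = $3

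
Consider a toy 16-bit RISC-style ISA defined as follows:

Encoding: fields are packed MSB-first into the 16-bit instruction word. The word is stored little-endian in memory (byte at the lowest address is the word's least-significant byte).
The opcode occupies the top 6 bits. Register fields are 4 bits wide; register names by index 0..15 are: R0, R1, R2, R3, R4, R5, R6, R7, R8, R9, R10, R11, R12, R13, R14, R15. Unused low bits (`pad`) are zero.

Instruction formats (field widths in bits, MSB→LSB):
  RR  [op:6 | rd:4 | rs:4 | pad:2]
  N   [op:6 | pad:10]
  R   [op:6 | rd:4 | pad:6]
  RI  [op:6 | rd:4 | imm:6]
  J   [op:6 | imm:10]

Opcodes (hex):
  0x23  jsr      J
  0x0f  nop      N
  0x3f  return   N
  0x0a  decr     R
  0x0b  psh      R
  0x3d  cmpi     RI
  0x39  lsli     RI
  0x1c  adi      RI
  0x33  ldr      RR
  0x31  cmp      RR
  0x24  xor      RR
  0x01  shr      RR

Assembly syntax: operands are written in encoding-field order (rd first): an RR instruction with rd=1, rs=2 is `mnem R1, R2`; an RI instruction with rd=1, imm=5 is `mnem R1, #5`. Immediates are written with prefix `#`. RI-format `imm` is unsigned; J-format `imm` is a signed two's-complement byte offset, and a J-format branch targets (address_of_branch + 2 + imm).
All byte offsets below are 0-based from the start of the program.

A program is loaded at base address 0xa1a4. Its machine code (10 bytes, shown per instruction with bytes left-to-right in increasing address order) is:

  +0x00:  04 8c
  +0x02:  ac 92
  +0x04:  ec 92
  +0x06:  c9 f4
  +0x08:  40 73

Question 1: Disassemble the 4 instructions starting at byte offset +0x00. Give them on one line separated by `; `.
jsr #4; xor R10, R11; xor R11, R11; cmpi R3, #9

@+00  little-endian(04 8c) = 0x8c04
  op=0x8c04>>10=0x23 ⇒ jsr (J)
  [9:0] imm=4 = #4
@+02  little-endian(ac 92) = 0x92ac
  op=0x92ac>>10=0x24 ⇒ xor (RR)
  [9:6] rd=10 = R10
  [5:2] rs=11 = R11
@+04  little-endian(ec 92) = 0x92ec
  op=0x92ec>>10=0x24 ⇒ xor (RR)
  [9:6] rd=11 = R11
  [5:2] rs=11 = R11
@+06  little-endian(c9 f4) = 0xf4c9
  op=0xf4c9>>10=0x3d ⇒ cmpi (RI)
  [9:6] rd=3 = R3
  [5:0] imm=9 = #9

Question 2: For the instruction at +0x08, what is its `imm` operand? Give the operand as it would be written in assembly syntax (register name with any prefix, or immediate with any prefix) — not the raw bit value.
[08] 40 73 → 0x7340
  op=0x7340>>10=0x1c ⇒ adi (RI)
  rd: (w>>6)&0xf=0xd → R13
  imm: (w>>0)&0x3f=0x0 → #0

#0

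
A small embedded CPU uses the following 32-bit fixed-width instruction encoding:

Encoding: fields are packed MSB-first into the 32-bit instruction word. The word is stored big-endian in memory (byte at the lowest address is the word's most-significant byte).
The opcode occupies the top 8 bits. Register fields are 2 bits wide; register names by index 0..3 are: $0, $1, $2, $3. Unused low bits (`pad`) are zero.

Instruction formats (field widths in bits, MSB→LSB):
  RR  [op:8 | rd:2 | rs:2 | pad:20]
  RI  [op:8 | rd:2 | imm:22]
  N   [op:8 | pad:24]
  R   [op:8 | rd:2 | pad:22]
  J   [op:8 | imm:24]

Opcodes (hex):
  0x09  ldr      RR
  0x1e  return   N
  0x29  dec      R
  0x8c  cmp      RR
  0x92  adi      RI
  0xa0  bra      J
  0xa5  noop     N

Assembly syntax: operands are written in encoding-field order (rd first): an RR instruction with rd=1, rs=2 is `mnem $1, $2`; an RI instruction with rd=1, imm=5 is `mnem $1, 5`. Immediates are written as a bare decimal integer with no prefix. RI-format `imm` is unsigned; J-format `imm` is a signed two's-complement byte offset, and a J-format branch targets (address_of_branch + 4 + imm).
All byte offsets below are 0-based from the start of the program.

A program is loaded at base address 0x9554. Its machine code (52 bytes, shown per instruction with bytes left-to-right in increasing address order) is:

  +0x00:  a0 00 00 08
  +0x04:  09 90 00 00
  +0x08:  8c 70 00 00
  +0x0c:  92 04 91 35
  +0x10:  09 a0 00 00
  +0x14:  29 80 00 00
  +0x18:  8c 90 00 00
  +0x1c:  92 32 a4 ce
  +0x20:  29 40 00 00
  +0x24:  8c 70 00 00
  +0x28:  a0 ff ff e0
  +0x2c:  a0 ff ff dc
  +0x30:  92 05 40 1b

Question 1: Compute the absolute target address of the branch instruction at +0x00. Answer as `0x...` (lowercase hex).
[00] a0 00 00 08 → 0xa0000008
  top 8b → 0xa0 → bra [J]
  imm@[23:0]=0x8 ⇒ 8
  target = base 0x9554 + off 0x00 + 4 + imm 8 = 0x9560

0x9560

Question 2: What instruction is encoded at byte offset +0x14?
dec $2

@+14  big-endian(29 80 00 00) = 0x29800000
  top 8b → 0x29 → dec [R]
  rd: (w>>22)&0x3=0x2 → $2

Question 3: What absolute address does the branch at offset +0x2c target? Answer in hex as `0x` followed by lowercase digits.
[2c] a0 ff ff dc → 0xa0ffffdc
  opcode bits[31:24]=0xa0: bra/J
  [23:0] imm=16777180 (s24→-36) = -36
  target = base 0x9554 + off 0x2c + 4 + imm -36 = 0x9560

0x9560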